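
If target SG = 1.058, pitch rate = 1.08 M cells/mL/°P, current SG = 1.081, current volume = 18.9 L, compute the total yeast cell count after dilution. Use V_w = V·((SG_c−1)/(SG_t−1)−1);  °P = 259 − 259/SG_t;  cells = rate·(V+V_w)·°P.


V_w = 18.9·((1.081−1)/(1.058−1)−1) = 7.4948
V_final = 18.9 + 7.4948 = 26.3948
°P = 259 − 259/1.058 = 14.1985
cells = 1.08·26.3948·14.1985

404.7480 billion cells


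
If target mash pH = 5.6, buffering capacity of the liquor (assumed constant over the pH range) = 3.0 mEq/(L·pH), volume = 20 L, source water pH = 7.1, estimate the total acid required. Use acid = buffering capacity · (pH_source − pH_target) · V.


acid = 3.0 · (7.1 − 5.6) · 20

90.0000 mEq


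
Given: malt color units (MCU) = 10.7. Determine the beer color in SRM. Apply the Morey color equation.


SRM = 1.4922 · MCU^0.6859
SRM = 1.4922 · 10.7^0.6859

7.5837 SRM


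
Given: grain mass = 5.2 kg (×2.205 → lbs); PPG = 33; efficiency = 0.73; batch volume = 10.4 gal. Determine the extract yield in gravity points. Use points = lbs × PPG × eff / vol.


lbs = 5.2 × 2.205 = 11.4660
points = 11.4660 × 33 × 0.73 / 10.4

26.5592 points


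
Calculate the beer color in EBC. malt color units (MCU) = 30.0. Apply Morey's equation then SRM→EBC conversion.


SRM = 1.4922·MCU^0.6859;  EBC = SRM·1.97
SRM = 1.4922·30.0^0.6859 = 15.3810
EBC = 15.3810·1.97

30.3006 EBC


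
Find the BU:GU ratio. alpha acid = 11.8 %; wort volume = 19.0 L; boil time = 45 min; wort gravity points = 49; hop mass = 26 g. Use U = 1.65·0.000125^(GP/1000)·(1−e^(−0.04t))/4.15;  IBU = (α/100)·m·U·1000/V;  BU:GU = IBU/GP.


U = 1.65·0.000125^(49/1000)·(1−e^(−0.04·45))/4.15 = 0.2137
IBU = (11.8/100)·26·0.2137·1000/19.0 = 34.4998
BU:GU = 34.4998/49

0.7041


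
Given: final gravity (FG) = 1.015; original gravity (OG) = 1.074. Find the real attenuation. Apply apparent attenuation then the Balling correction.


AA = (OG−FG)/(OG−1)·100;  RA = AA·0.8192
AA = (1.074 − 1.015)/(1.074 − 1)·100 = 79.7297
RA = 79.7297·0.8192

65.3146 %


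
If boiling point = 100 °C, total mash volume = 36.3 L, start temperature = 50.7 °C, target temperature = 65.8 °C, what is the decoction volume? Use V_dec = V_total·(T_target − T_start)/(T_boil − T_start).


V_dec = 36.3·(65.8 − 50.7)/(100 − 50.7)

11.1183 L


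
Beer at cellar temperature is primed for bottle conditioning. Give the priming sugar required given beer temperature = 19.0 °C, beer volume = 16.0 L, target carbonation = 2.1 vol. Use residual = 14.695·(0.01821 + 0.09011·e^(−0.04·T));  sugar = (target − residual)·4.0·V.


residual = 14.695·(0.01821 + 0.09011·e^(−0.04·19.0)) = 0.8869
sugar = (2.1 − 0.8869)·4.0·16.0

77.6407 g


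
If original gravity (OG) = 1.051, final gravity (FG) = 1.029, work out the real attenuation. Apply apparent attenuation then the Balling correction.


AA = (OG−FG)/(OG−1)·100;  RA = AA·0.8192
AA = (1.051 − 1.029)/(1.051 − 1)·100 = 43.1373
RA = 43.1373·0.8192

35.3380 %


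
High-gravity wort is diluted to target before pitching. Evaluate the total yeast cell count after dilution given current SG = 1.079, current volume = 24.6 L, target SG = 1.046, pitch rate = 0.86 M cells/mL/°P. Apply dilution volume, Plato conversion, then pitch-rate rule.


V_w = V·((SG_c−1)/(SG_t−1)−1);  °P = 259 − 259/SG_t;  cells = rate·(V+V_w)·°P
V_w = 24.6·((1.079−1)/(1.046−1)−1) = 17.6478
V_final = 24.6 + 17.6478 = 42.2478
°P = 259 − 259/1.046 = 11.3901
cells = 0.86·42.2478·11.3901

413.8364 billion cells


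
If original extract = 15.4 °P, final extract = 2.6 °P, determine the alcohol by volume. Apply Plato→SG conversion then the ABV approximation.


SG = 259/(259 − P);  ABV = (OG − FG)·131.25
OG = 259/(259 − 15.4) = 1.0632
FG = 259/(259 − 2.6) = 1.0101
ABV = (1.0632 − 1.0101)·131.25

6.9665 % ABV


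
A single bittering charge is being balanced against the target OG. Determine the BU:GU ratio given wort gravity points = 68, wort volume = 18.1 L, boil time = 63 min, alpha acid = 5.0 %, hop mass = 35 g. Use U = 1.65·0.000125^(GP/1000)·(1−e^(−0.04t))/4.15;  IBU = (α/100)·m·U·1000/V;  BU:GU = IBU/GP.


U = 1.65·0.000125^(68/1000)·(1−e^(−0.04·63))/4.15 = 0.1984
IBU = (5.0/100)·35·0.1984·1000/18.1 = 19.1847
BU:GU = 19.1847/68

0.2821


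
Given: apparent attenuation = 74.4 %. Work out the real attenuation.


RA = AA · 0.8192
RA = 74.4 · 0.8192

60.9485 %


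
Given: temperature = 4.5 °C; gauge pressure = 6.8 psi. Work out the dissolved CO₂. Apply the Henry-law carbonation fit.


vols = (P + 14.695)·(0.01821 + 0.09011·e^(−0.04·T))
vols = (6.8 + 14.695)·(0.01821 + 0.09011·e^(−0.04·4.5))

2.0093 volumes


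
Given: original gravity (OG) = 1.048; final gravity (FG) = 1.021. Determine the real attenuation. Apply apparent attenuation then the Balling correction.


AA = (OG−FG)/(OG−1)·100;  RA = AA·0.8192
AA = (1.048 − 1.021)/(1.048 − 1)·100 = 56.2500
RA = 56.2500·0.8192

46.0800 %


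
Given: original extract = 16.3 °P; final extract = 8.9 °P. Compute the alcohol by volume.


SG = 259/(259 − P);  ABV = (OG − FG)·131.25
OG = 259/(259 − 16.3) = 1.0672
FG = 259/(259 − 8.9) = 1.0356
ABV = (1.0672 − 1.0356)·131.25

4.1443 % ABV


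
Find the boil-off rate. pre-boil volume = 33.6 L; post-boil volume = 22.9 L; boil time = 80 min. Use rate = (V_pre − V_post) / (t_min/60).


rate = (33.6 − 22.9) / (80/60)

8.0250 L/hr


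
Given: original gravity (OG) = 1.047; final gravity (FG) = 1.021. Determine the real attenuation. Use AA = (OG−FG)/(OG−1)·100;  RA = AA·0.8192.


AA = (1.047 − 1.021)/(1.047 − 1)·100 = 55.3191
RA = 55.3191·0.8192

45.3174 %


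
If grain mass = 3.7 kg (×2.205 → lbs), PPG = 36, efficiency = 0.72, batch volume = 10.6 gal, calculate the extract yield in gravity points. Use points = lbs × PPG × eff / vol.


lbs = 3.7 × 2.205 = 8.1585
points = 8.1585 × 36 × 0.72 / 10.6

19.9498 points


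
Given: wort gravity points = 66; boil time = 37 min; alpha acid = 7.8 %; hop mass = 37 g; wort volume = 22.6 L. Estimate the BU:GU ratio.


U = 1.65·0.000125^(GP/1000)·(1−e^(−0.04t))/4.15;  IBU = (α/100)·m·U·1000/V;  BU:GU = IBU/GP
U = 1.65·0.000125^(66/1000)·(1−e^(−0.04·37))/4.15 = 0.1697
IBU = (7.8/100)·37·0.1697·1000/22.6 = 21.6691
BU:GU = 21.6691/66

0.3283


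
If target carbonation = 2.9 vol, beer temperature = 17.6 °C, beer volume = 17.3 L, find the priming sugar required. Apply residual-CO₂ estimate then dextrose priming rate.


residual = 14.695·(0.01821 + 0.09011·e^(−0.04·T));  sugar = (target − residual)·4.0·V
residual = 14.695·(0.01821 + 0.09011·e^(−0.04·17.6)) = 0.9225
sugar = (2.9 − 0.9225)·4.0·17.3

136.8407 g


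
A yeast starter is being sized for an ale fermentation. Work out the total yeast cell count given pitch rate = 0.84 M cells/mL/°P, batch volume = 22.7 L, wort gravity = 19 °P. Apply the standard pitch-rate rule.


cells (billions) = rate · V_L · °P
cells = 0.84 · 22.7 · 19

362.2920 billion cells


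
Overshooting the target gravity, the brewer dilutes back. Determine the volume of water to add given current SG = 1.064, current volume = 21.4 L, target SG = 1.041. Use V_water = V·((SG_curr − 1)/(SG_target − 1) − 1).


V_water = 21.4·((1.064 − 1)/(1.041 − 1) − 1)

12.0049 L


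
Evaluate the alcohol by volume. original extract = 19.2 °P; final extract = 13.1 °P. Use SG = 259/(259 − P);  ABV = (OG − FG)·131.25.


OG = 259/(259 − 19.2) = 1.0801
FG = 259/(259 − 13.1) = 1.0533
ABV = (1.0801 − 1.0533)·131.25

3.5166 % ABV


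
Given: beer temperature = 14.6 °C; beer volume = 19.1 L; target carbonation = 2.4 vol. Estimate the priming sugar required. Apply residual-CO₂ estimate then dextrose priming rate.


residual = 14.695·(0.01821 + 0.09011·e^(−0.04·T));  sugar = (target − residual)·4.0·V
residual = 14.695·(0.01821 + 0.09011·e^(−0.04·14.6)) = 1.0060
sugar = (2.4 − 1.0060)·4.0·19.1

106.4989 g


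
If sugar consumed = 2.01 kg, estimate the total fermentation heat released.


Q = m_sugar · 590 kJ/kg
Q = 2.01 · 590

1185.9000 kJ


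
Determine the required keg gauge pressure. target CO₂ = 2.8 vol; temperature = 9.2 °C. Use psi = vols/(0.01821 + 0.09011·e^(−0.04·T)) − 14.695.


psi = 2.8/(0.01821 + 0.09011·e^(−0.04·9.2)) − 14.695

20.0545 psi


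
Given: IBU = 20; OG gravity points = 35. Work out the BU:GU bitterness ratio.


BU:GU = IBU / OG_points
BU:GU = 20 / 35

0.5714


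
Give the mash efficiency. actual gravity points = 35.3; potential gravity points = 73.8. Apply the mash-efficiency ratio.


efficiency = actual / potential × 100
efficiency = 35.3 / 73.8 × 100

47.8320 %


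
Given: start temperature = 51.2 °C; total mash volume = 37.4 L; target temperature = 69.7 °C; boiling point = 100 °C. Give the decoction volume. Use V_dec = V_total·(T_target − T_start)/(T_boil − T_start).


V_dec = 37.4·(69.7 − 51.2)/(100 − 51.2)

14.1783 L


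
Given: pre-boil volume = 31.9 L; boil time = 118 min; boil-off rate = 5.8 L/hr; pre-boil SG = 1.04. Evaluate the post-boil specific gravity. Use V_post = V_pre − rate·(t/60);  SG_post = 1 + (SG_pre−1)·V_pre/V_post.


V_post = 31.9 − 5.8·(118/60) = 20.4933
SG_post = 1 + (1.04 − 1)·31.9/20.4933

1.0623


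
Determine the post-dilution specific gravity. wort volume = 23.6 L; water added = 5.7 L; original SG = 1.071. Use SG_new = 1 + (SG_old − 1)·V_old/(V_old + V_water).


pts = (1.071 − 1)·1000·23.6/(23.6 + 5.7) = 57.1877
SG_new = 1 + 57.1877/1000

1.0572


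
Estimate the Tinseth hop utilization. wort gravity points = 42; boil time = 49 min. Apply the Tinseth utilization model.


U = 1.65·0.000125^(GP/1000) · (1 − e^(−0.04·t))/4.15
bigness = 1.65·0.000125^(42/1000) = 1.1312
boil_factor = (1 − e^(−0.04·49))/4.15 = 0.2070
U = 1.1312 · 0.2070

0.2342


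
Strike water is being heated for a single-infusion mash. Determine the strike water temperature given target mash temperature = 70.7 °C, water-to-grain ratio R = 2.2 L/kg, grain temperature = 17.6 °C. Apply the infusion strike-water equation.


T_strike = (0.41/R)·(T_mash − T_grain) + T_mash
T_strike = (0.41/2.2)·(70.7 − 17.6) + 70.7

80.5959 °C


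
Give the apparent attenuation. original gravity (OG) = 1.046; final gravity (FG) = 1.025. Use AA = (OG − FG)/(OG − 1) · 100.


AA = (1.046 − 1.025)/(1.046 − 1) · 100

45.6522 %


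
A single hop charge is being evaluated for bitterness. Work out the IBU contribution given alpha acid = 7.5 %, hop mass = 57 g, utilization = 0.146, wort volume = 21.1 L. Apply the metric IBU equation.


IBU = (α/100)·mass·U·1000 / V
IBU = (7.5/100)·57·0.146·1000 / 21.1

29.5806 IBU


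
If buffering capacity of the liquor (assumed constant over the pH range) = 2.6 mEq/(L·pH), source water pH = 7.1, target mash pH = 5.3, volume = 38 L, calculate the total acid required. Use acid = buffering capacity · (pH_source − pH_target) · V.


acid = 2.6 · (7.1 − 5.3) · 38

177.8400 mEq


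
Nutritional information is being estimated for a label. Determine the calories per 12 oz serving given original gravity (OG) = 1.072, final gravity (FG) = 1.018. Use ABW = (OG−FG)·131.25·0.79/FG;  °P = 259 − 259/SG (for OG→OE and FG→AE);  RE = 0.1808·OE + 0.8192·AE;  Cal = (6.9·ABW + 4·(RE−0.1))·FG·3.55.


ABW = (1.072 − 1.018)·131.25·0.79/1.018 = 5.5001
OE = 259 − 259/1.072 = 17.3955 °P
AE = 259 − 259/1.018 = 4.5796 °P
RE = 0.1808·17.3955 + 0.8192·4.5796 = 6.8967 °P
Cal = (6.9·5.5001 + 4·(6.8967−0.1))·1.018·3.55

235.4008 kcal


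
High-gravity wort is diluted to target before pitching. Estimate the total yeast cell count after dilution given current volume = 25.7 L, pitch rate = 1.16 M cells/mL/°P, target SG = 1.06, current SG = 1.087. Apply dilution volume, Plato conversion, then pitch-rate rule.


V_w = V·((SG_c−1)/(SG_t−1)−1);  °P = 259 − 259/SG_t;  cells = rate·(V+V_w)·°P
V_w = 25.7·((1.087−1)/(1.06−1)−1) = 11.5650
V_final = 25.7 + 11.5650 = 37.2650
°P = 259 − 259/1.06 = 14.6604
cells = 1.16·37.2650·14.6604

633.7300 billion cells


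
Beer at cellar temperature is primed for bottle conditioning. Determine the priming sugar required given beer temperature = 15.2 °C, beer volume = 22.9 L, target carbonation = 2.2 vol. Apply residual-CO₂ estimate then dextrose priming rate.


residual = 14.695·(0.01821 + 0.09011·e^(−0.04·T));  sugar = (target − residual)·4.0·V
residual = 14.695·(0.01821 + 0.09011·e^(−0.04·15.2)) = 0.9885
sugar = (2.2 − 0.9885)·4.0·22.9

110.9713 g


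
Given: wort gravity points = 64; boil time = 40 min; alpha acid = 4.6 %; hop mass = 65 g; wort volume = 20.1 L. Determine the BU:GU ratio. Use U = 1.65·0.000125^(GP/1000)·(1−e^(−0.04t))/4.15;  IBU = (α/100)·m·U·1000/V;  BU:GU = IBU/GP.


U = 1.65·0.000125^(64/1000)·(1−e^(−0.04·40))/4.15 = 0.1785
IBU = (4.6/100)·65·0.1785·1000/20.1 = 26.5566
BU:GU = 26.5566/64

0.4149


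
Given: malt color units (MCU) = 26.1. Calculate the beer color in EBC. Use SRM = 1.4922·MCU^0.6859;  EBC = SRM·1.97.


SRM = 1.4922·26.1^0.6859 = 13.9798
EBC = 13.9798·1.97

27.5402 EBC


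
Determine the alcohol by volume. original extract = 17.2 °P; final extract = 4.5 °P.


SG = 259/(259 − P);  ABV = (OG − FG)·131.25
OG = 259/(259 − 17.2) = 1.0711
FG = 259/(259 − 4.5) = 1.0177
ABV = (1.0711 − 1.0177)·131.25

7.0155 % ABV


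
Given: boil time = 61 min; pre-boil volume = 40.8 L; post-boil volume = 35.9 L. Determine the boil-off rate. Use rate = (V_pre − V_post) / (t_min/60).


rate = (40.8 − 35.9) / (61/60)

4.8197 L/hr


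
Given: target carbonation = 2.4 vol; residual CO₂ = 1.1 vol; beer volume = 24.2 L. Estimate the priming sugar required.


sugar = (target − residual)·4.0·V
sugar = (2.4 − 1.1)·4.0·24.2

125.8400 g


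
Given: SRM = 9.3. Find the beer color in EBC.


EBC = SRM · 1.97
EBC = 9.3 · 1.97

18.3210 EBC


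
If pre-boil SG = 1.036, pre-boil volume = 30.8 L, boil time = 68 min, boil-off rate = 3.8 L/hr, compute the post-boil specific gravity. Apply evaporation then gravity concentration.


V_post = V_pre − rate·(t/60);  SG_post = 1 + (SG_pre−1)·V_pre/V_post
V_post = 30.8 − 3.8·(68/60) = 26.4933
SG_post = 1 + (1.036 − 1)·30.8/26.4933

1.0419


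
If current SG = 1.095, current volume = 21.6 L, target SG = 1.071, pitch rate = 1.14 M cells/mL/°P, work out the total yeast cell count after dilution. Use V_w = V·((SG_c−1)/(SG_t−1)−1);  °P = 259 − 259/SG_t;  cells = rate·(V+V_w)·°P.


V_w = 21.6·((1.095−1)/(1.071−1)−1) = 7.3014
V_final = 21.6 + 7.3014 = 28.9014
°P = 259 − 259/1.071 = 17.1699
cells = 1.14·28.9014·17.1699

565.7082 billion cells


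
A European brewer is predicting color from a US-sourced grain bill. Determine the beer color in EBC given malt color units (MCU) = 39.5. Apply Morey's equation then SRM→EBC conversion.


SRM = 1.4922·MCU^0.6859;  EBC = SRM·1.97
SRM = 1.4922·39.5^0.6859 = 18.5752
EBC = 18.5752·1.97

36.5931 EBC


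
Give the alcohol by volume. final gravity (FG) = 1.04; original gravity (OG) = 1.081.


ABV = (OG − FG) · 131.25
ABV = (1.081 − 1.04) · 131.25

5.3812 % ABV


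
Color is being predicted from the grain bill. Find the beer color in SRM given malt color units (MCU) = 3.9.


SRM = 1.4922 · MCU^0.6859
SRM = 1.4922 · 3.9^0.6859

3.7952 SRM


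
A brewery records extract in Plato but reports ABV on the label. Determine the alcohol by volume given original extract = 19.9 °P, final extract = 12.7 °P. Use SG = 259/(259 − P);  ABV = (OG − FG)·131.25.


OG = 259/(259 − 19.9) = 1.0832
FG = 259/(259 − 12.7) = 1.0516
ABV = (1.0832 − 1.0516)·131.25

4.1561 % ABV


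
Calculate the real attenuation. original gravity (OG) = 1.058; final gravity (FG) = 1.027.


AA = (OG−FG)/(OG−1)·100;  RA = AA·0.8192
AA = (1.058 − 1.027)/(1.058 − 1)·100 = 53.4483
RA = 53.4483·0.8192

43.7848 %


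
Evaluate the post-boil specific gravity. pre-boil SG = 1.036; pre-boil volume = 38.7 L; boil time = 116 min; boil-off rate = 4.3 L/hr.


V_post = V_pre − rate·(t/60);  SG_post = 1 + (SG_pre−1)·V_pre/V_post
V_post = 38.7 − 4.3·(116/60) = 30.3867
SG_post = 1 + (1.036 − 1)·38.7/30.3867

1.0458


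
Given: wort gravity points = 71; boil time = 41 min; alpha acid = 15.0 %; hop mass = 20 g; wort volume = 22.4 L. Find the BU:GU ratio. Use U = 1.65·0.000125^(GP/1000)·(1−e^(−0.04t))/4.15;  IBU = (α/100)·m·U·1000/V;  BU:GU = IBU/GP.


U = 1.65·0.000125^(71/1000)·(1−e^(−0.04·41))/4.15 = 0.1693
IBU = (15.0/100)·20·0.1693·1000/22.4 = 22.6744
BU:GU = 22.6744/71

0.3194


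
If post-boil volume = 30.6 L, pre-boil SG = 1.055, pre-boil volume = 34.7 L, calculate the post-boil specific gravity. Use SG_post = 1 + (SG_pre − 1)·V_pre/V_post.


pts_pre = (1.055 − 1)·1000 = 55.0000
pts_post = 55.0000·34.7/30.6 = 62.3693
SG_post = 1 + 62.3693/1000

1.0624


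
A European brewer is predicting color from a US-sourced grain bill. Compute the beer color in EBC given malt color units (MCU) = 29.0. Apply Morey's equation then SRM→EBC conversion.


SRM = 1.4922·MCU^0.6859;  EBC = SRM·1.97
SRM = 1.4922·29.0^0.6859 = 15.0275
EBC = 15.0275·1.97

29.6041 EBC


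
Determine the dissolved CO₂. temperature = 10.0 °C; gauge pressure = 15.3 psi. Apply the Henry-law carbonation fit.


vols = (P + 14.695)·(0.01821 + 0.09011·e^(−0.04·T))
vols = (15.3 + 14.695)·(0.01821 + 0.09011·e^(−0.04·10.0))

2.3580 volumes


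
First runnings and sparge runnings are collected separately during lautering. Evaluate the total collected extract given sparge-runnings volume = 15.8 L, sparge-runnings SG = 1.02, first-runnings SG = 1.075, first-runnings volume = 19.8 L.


total = Σ (SG_i − 1)·1000·V_i
first = (1.075 − 1)·1000·19.8 = 1485.0000
sparge = (1.02 − 1)·1000·15.8 = 316.0000
total = 1485.0000 + 316.0000

1801.0000 gravity·L


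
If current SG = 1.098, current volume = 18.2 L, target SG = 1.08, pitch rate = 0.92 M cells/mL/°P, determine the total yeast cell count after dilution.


V_w = V·((SG_c−1)/(SG_t−1)−1);  °P = 259 − 259/SG_t;  cells = rate·(V+V_w)·°P
V_w = 18.2·((1.098−1)/(1.08−1)−1) = 4.0950
V_final = 18.2 + 4.0950 = 22.2950
°P = 259 − 259/1.08 = 19.1852
cells = 0.92·22.2950·19.1852

393.5150 billion cells


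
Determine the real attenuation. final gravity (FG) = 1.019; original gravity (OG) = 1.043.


AA = (OG−FG)/(OG−1)·100;  RA = AA·0.8192
AA = (1.043 − 1.019)/(1.043 − 1)·100 = 55.8140
RA = 55.8140·0.8192

45.7228 %


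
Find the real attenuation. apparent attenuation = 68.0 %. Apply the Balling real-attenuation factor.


RA = AA · 0.8192
RA = 68.0 · 0.8192

55.7056 %


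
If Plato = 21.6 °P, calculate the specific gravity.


SG = 259/(259 − P)
SG = 259/(259 − 21.6)

1.0910


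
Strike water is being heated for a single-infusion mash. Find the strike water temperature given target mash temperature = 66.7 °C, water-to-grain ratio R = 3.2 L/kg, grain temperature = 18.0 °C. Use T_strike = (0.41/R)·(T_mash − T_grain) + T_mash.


T_strike = (0.41/3.2)·(66.7 − 18.0) + 66.7

72.9397 °C


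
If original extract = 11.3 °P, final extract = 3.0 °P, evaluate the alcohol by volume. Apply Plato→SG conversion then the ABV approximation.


SG = 259/(259 − P);  ABV = (OG − FG)·131.25
OG = 259/(259 − 11.3) = 1.0456
FG = 259/(259 − 3.0) = 1.0117
ABV = (1.0456 − 1.0117)·131.25

4.4495 % ABV


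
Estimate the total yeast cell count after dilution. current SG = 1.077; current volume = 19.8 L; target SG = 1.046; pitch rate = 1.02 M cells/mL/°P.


V_w = V·((SG_c−1)/(SG_t−1)−1);  °P = 259 − 259/SG_t;  cells = rate·(V+V_w)·°P
V_w = 19.8·((1.077−1)/(1.046−1)−1) = 13.3435
V_final = 19.8 + 13.3435 = 33.1435
°P = 259 − 259/1.046 = 11.3901
cells = 1.02·33.1435·11.3901

385.0562 billion cells


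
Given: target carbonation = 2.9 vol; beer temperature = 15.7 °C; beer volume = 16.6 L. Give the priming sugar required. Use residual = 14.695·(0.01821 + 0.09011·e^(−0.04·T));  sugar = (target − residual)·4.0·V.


residual = 14.695·(0.01821 + 0.09011·e^(−0.04·15.7)) = 0.9742
sugar = (2.9 − 0.9742)·4.0·16.6

127.8699 g


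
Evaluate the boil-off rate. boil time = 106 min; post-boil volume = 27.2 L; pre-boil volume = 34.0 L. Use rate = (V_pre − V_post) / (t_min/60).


rate = (34.0 − 27.2) / (106/60)

3.8491 L/hr


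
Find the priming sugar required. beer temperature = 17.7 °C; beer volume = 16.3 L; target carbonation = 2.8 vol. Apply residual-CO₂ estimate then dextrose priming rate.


residual = 14.695·(0.01821 + 0.09011·e^(−0.04·T));  sugar = (target − residual)·4.0·V
residual = 14.695·(0.01821 + 0.09011·e^(−0.04·17.7)) = 0.9199
sugar = (2.8 − 0.9199)·4.0·16.3

122.5813 g


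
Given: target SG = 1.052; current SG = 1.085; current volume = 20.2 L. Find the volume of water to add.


V_water = V·((SG_curr − 1)/(SG_target − 1) − 1)
V_water = 20.2·((1.085 − 1)/(1.052 − 1) − 1)

12.8192 L


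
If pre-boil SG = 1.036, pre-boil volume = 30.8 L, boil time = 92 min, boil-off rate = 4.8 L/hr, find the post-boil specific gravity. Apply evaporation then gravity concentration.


V_post = V_pre − rate·(t/60);  SG_post = 1 + (SG_pre−1)·V_pre/V_post
V_post = 30.8 − 4.8·(92/60) = 23.4400
SG_post = 1 + (1.036 − 1)·30.8/23.4400

1.0473


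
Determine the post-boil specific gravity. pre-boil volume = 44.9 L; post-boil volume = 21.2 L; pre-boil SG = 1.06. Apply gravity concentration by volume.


SG_post = 1 + (SG_pre − 1)·V_pre/V_post
pts_pre = (1.06 − 1)·1000 = 60.0000
pts_post = 60.0000·44.9/21.2 = 127.0755
SG_post = 1 + 127.0755/1000

1.1271


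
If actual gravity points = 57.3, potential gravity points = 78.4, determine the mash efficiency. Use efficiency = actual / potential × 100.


efficiency = 57.3 / 78.4 × 100

73.0867 %


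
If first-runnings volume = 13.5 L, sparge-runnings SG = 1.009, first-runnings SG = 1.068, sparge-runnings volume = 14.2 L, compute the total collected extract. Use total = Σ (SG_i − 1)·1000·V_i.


first = (1.068 − 1)·1000·13.5 = 918.0000
sparge = (1.009 − 1)·1000·14.2 = 127.8000
total = 918.0000 + 127.8000

1045.8000 gravity·L


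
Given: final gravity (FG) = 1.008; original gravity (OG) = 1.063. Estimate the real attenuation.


AA = (OG−FG)/(OG−1)·100;  RA = AA·0.8192
AA = (1.063 − 1.008)/(1.063 − 1)·100 = 87.3016
RA = 87.3016·0.8192

71.5175 %


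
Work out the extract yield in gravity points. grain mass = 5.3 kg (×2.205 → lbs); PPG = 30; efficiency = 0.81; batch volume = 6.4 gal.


points = lbs × PPG × eff / vol
lbs = 5.3 × 2.205 = 11.6865
points = 11.6865 × 30 × 0.81 / 6.4

44.3722 points


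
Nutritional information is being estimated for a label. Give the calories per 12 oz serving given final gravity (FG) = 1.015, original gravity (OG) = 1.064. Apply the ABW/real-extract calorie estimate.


ABW = (OG−FG)·131.25·0.79/FG;  °P = 259 − 259/SG (for OG→OE and FG→AE);  RE = 0.1808·OE + 0.8192·AE;  Cal = (6.9·ABW + 4·(RE−0.1))·FG·3.55
ABW = (1.064 − 1.015)·131.25·0.79/1.015 = 5.0056
OE = 259 − 259/1.064 = 15.5789 °P
AE = 259 − 259/1.015 = 3.8276 °P
RE = 0.1808·15.5789 + 0.8192·3.8276 = 5.9522 °P
Cal = (6.9·5.0056 + 4·(5.9522−0.1))·1.015·3.55

208.7997 kcal


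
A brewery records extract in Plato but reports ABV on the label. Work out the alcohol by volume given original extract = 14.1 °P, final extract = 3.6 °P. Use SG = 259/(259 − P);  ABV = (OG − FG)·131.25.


OG = 259/(259 − 14.1) = 1.0576
FG = 259/(259 − 3.6) = 1.0141
ABV = (1.0576 − 1.0141)·131.25

5.7066 % ABV


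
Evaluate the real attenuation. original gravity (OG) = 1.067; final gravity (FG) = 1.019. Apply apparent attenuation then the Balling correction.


AA = (OG−FG)/(OG−1)·100;  RA = AA·0.8192
AA = (1.067 − 1.019)/(1.067 − 1)·100 = 71.6418
RA = 71.6418·0.8192

58.6890 %


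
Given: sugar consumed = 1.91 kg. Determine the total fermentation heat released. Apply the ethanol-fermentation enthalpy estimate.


Q = m_sugar · 590 kJ/kg
Q = 1.91 · 590

1126.9000 kJ


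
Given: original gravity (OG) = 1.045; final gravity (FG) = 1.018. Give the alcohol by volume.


ABV = (OG − FG) · 131.25
ABV = (1.045 − 1.018) · 131.25

3.5437 % ABV


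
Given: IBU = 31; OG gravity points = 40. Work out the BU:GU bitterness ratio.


BU:GU = IBU / OG_points
BU:GU = 31 / 40

0.7750


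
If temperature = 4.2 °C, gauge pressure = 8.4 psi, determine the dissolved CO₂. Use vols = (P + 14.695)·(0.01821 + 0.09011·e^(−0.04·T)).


vols = (8.4 + 14.695)·(0.01821 + 0.09011·e^(−0.04·4.2))

2.1798 volumes


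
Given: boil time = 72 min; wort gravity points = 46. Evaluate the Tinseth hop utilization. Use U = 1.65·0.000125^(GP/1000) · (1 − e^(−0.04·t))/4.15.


bigness = 1.65·0.000125^(46/1000) = 1.0913
boil_factor = (1 − e^(−0.04·72))/4.15 = 0.2274
U = 1.0913 · 0.2274

0.2482


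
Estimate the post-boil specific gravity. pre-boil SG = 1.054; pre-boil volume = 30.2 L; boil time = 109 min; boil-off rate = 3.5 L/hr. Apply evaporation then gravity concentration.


V_post = V_pre − rate·(t/60);  SG_post = 1 + (SG_pre−1)·V_pre/V_post
V_post = 30.2 − 3.5·(109/60) = 23.8417
SG_post = 1 + (1.054 − 1)·30.2/23.8417

1.0684


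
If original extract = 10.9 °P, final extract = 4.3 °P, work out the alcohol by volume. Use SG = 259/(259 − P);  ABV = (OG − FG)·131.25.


OG = 259/(259 − 10.9) = 1.0439
FG = 259/(259 − 4.3) = 1.0169
ABV = (1.0439 − 1.0169)·131.25

3.5505 % ABV


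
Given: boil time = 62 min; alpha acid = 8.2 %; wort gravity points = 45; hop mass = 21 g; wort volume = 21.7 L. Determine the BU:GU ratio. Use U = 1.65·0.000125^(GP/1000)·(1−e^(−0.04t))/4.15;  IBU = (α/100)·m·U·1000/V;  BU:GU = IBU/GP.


U = 1.65·0.000125^(45/1000)·(1−e^(−0.04·62))/4.15 = 0.2431
IBU = (8.2/100)·21·0.2431·1000/21.7 = 19.2925
BU:GU = 19.2925/45

0.4287


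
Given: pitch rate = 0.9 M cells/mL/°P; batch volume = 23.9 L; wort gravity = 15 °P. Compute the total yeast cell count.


cells (billions) = rate · V_L · °P
cells = 0.9 · 23.9 · 15

322.6500 billion cells


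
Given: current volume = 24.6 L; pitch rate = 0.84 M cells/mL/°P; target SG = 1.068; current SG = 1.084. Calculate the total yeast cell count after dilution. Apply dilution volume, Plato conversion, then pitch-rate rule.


V_w = V·((SG_c−1)/(SG_t−1)−1);  °P = 259 − 259/SG_t;  cells = rate·(V+V_w)·°P
V_w = 24.6·((1.084−1)/(1.068−1)−1) = 5.7882
V_final = 24.6 + 5.7882 = 30.3882
°P = 259 − 259/1.068 = 16.4906
cells = 0.84·30.3882·16.4906

420.9419 billion cells


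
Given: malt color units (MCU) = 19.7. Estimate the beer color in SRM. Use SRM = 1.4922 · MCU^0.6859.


SRM = 1.4922 · 19.7^0.6859

11.5266 SRM


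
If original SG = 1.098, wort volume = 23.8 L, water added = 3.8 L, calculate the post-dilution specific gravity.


SG_new = 1 + (SG_old − 1)·V_old/(V_old + V_water)
pts = (1.098 − 1)·1000·23.8/(23.8 + 3.8) = 84.5072
SG_new = 1 + 84.5072/1000

1.0845


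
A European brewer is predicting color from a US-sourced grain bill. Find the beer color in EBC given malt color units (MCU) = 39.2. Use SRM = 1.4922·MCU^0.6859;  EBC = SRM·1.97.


SRM = 1.4922·39.2^0.6859 = 18.4783
EBC = 18.4783·1.97

36.4022 EBC


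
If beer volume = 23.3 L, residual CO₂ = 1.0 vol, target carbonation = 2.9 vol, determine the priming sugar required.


sugar = (target − residual)·4.0·V
sugar = (2.9 − 1.0)·4.0·23.3

177.0800 g


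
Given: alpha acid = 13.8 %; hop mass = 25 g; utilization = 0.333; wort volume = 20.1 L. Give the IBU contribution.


IBU = (α/100)·mass·U·1000 / V
IBU = (13.8/100)·25·0.333·1000 / 20.1

57.1567 IBU


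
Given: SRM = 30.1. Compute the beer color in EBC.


EBC = SRM · 1.97
EBC = 30.1 · 1.97

59.2970 EBC


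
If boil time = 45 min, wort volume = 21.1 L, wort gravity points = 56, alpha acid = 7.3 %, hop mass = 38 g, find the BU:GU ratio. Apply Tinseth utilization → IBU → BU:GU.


U = 1.65·0.000125^(GP/1000)·(1−e^(−0.04t))/4.15;  IBU = (α/100)·m·U·1000/V;  BU:GU = IBU/GP
U = 1.65·0.000125^(56/1000)·(1−e^(−0.04·45))/4.15 = 0.2006
IBU = (7.3/100)·38·0.2006·1000/21.1 = 26.3765
BU:GU = 26.3765/56

0.4710


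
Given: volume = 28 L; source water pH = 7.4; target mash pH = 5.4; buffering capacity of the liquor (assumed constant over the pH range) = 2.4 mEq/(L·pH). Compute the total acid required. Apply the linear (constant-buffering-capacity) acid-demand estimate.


acid = buffering capacity · (pH_source − pH_target) · V
acid = 2.4 · (7.4 − 5.4) · 28

134.4000 mEq


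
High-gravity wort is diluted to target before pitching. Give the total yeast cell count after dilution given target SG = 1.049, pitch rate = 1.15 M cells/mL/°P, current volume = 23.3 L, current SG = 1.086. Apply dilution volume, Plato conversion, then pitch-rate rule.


V_w = V·((SG_c−1)/(SG_t−1)−1);  °P = 259 − 259/SG_t;  cells = rate·(V+V_w)·°P
V_w = 23.3·((1.086−1)/(1.049−1)−1) = 17.5939
V_final = 23.3 + 17.5939 = 40.8939
°P = 259 − 259/1.049 = 12.0982
cells = 1.15·40.8939·12.0982

568.9531 billion cells


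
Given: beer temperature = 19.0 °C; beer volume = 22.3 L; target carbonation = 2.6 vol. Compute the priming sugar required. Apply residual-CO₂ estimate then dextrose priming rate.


residual = 14.695·(0.01821 + 0.09011·e^(−0.04·T));  sugar = (target − residual)·4.0·V
residual = 14.695·(0.01821 + 0.09011·e^(−0.04·19.0)) = 0.8869
sugar = (2.6 − 0.8869)·4.0·22.3

152.8117 g


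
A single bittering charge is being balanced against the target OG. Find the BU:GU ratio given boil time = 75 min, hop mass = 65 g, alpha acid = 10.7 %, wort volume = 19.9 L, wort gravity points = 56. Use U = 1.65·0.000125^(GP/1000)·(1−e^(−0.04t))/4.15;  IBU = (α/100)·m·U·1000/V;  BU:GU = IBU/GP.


U = 1.65·0.000125^(56/1000)·(1−e^(−0.04·75))/4.15 = 0.2284
IBU = (10.7/100)·65·0.2284·1000/19.9 = 79.8230
BU:GU = 79.8230/56

1.4254


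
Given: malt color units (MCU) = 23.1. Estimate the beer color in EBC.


SRM = 1.4922·MCU^0.6859;  EBC = SRM·1.97
SRM = 1.4922·23.1^0.6859 = 12.8567
EBC = 12.8567·1.97

25.3276 EBC


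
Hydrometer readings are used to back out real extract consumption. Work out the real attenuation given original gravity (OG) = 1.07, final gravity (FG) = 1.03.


AA = (OG−FG)/(OG−1)·100;  RA = AA·0.8192
AA = (1.07 − 1.03)/(1.07 − 1)·100 = 57.1429
RA = 57.1429·0.8192

46.8114 %


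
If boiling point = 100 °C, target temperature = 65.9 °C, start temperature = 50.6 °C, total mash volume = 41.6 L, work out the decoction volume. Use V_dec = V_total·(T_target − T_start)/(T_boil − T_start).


V_dec = 41.6·(65.9 − 50.6)/(100 − 50.6)

12.8842 L


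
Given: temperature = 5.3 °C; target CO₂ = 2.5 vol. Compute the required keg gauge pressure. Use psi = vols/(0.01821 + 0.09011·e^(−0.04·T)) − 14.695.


psi = 2.5/(0.01821 + 0.09011·e^(−0.04·5.3)) − 14.695

12.7456 psi


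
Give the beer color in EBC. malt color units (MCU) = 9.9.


SRM = 1.4922·MCU^0.6859;  EBC = SRM·1.97
SRM = 1.4922·9.9^0.6859 = 7.1901
EBC = 7.1901·1.97

14.1644 EBC


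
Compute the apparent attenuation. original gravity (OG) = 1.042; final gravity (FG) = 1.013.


AA = (OG − FG)/(OG − 1) · 100
AA = (1.042 − 1.013)/(1.042 − 1) · 100

69.0476 %


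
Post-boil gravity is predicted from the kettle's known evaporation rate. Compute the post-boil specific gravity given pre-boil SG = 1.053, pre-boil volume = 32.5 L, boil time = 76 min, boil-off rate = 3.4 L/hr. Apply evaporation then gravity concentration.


V_post = V_pre − rate·(t/60);  SG_post = 1 + (SG_pre−1)·V_pre/V_post
V_post = 32.5 − 3.4·(76/60) = 28.1933
SG_post = 1 + (1.053 − 1)·32.5/28.1933

1.0611


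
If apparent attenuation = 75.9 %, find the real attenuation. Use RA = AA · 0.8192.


RA = 75.9 · 0.8192

62.1773 %


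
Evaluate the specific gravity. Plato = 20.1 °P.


SG = 259/(259 − P)
SG = 259/(259 − 20.1)

1.0841


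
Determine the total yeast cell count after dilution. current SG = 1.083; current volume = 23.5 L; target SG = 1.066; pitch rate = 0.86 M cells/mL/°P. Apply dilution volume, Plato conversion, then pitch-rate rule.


V_w = V·((SG_c−1)/(SG_t−1)−1);  °P = 259 − 259/SG_t;  cells = rate·(V+V_w)·°P
V_w = 23.5·((1.083−1)/(1.066−1)−1) = 6.0530
V_final = 23.5 + 6.0530 = 29.5530
°P = 259 − 259/1.066 = 16.0356
cells = 0.86·29.5530·16.0356

407.5557 billion cells


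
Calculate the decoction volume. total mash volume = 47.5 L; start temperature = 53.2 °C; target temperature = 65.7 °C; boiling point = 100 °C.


V_dec = V_total·(T_target − T_start)/(T_boil − T_start)
V_dec = 47.5·(65.7 − 53.2)/(100 − 53.2)

12.6870 L


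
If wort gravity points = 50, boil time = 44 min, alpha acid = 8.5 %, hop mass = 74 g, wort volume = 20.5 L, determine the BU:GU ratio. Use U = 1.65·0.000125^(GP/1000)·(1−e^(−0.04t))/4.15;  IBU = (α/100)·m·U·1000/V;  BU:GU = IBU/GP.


U = 1.65·0.000125^(50/1000)·(1−e^(−0.04·44))/4.15 = 0.2100
IBU = (8.5/100)·74·0.2100·1000/20.5 = 64.4444
BU:GU = 64.4444/50

1.2889


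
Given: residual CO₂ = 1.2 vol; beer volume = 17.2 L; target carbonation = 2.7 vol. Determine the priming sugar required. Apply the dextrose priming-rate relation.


sugar = (target − residual)·4.0·V
sugar = (2.7 − 1.2)·4.0·17.2

103.2000 g


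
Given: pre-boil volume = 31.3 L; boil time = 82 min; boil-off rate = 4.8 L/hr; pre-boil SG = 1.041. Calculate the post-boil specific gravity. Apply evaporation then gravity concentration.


V_post = V_pre − rate·(t/60);  SG_post = 1 + (SG_pre−1)·V_pre/V_post
V_post = 31.3 − 4.8·(82/60) = 24.7400
SG_post = 1 + (1.041 − 1)·31.3/24.7400

1.0519


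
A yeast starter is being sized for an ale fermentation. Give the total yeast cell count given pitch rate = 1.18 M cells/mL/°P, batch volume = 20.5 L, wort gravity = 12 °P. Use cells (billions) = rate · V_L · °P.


cells = 1.18 · 20.5 · 12

290.2800 billion cells


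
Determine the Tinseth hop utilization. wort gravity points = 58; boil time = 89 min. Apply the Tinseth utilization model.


U = 1.65·0.000125^(GP/1000) · (1 − e^(−0.04·t))/4.15
bigness = 1.65·0.000125^(58/1000) = 0.9797
boil_factor = (1 − e^(−0.04·89))/4.15 = 0.2341
U = 0.9797 · 0.2341

0.2294


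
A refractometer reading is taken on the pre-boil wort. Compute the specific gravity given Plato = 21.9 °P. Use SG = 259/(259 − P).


SG = 259/(259 − 21.9)

1.0924


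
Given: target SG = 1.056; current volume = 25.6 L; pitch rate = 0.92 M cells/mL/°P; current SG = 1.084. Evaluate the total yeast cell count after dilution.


V_w = V·((SG_c−1)/(SG_t−1)−1);  °P = 259 − 259/SG_t;  cells = rate·(V+V_w)·°P
V_w = 25.6·((1.084−1)/(1.056−1)−1) = 12.8000
V_final = 25.6 + 12.8000 = 38.4000
°P = 259 − 259/1.056 = 13.7348
cells = 0.92·38.4000·13.7348

485.2247 billion cells


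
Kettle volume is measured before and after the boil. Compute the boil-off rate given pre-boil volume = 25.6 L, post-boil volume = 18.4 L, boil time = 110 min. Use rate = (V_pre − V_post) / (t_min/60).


rate = (25.6 − 18.4) / (110/60)

3.9273 L/hr


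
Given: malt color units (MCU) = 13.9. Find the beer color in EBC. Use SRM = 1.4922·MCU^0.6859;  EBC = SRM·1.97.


SRM = 1.4922·13.9^0.6859 = 9.0745
EBC = 9.0745·1.97

17.8767 EBC


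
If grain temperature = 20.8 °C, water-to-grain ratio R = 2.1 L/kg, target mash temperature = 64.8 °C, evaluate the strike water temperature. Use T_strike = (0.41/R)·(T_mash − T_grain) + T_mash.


T_strike = (0.41/2.1)·(64.8 − 20.8) + 64.8

73.3905 °C


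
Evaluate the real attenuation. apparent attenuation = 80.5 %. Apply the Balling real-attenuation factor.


RA = AA · 0.8192
RA = 80.5 · 0.8192

65.9456 %


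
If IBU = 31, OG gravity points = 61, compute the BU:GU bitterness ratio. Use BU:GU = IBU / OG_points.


BU:GU = 31 / 61

0.5082


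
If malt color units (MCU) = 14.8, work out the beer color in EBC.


SRM = 1.4922·MCU^0.6859;  EBC = SRM·1.97
SRM = 1.4922·14.8^0.6859 = 9.4735
EBC = 9.4735·1.97

18.6628 EBC


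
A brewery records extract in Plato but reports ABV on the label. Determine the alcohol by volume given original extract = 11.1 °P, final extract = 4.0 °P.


SG = 259/(259 − P);  ABV = (OG − FG)·131.25
OG = 259/(259 − 11.1) = 1.0448
FG = 259/(259 − 4.0) = 1.0157
ABV = (1.0448 − 1.0157)·131.25

3.8180 % ABV


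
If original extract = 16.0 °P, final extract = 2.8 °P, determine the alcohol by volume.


SG = 259/(259 − P);  ABV = (OG − FG)·131.25
OG = 259/(259 − 16.0) = 1.0658
FG = 259/(259 − 2.8) = 1.0109
ABV = (1.0658 − 1.0109)·131.25

7.2075 % ABV


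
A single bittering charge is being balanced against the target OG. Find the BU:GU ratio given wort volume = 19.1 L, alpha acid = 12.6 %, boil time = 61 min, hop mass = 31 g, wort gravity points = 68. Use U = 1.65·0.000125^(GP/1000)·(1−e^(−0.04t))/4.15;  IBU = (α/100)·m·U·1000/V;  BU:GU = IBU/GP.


U = 1.65·0.000125^(68/1000)·(1−e^(−0.04·61))/4.15 = 0.1970
IBU = (12.6/100)·31·0.1970·1000/19.1 = 40.2827
BU:GU = 40.2827/68

0.5924


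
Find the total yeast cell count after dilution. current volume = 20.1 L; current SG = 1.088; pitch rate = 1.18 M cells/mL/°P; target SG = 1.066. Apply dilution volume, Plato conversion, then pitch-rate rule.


V_w = V·((SG_c−1)/(SG_t−1)−1);  °P = 259 − 259/SG_t;  cells = rate·(V+V_w)·°P
V_w = 20.1·((1.088−1)/(1.066−1)−1) = 6.7000
V_final = 20.1 + 6.7000 = 26.8000
°P = 259 − 259/1.066 = 16.0356
cells = 1.18·26.8000·16.0356

507.1113 billion cells


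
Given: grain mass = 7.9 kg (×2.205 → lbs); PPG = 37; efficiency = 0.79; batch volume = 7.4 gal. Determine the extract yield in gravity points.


points = lbs × PPG × eff / vol
lbs = 7.9 × 2.205 = 17.4195
points = 17.4195 × 37 × 0.79 / 7.4

68.8070 points


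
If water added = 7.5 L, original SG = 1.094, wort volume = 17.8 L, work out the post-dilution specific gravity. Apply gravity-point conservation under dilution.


SG_new = 1 + (SG_old − 1)·V_old/(V_old + V_water)
pts = (1.094 − 1)·1000·17.8/(17.8 + 7.5) = 66.1344
SG_new = 1 + 66.1344/1000

1.0661


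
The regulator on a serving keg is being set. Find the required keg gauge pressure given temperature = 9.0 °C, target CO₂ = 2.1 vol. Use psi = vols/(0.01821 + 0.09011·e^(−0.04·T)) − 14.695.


psi = 2.1/(0.01821 + 0.09011·e^(−0.04·9.0)) − 14.695

11.2061 psi


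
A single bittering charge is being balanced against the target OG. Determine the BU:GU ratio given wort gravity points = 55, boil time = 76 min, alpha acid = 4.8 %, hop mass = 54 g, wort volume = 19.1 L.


U = 1.65·0.000125^(GP/1000)·(1−e^(−0.04t))/4.15;  IBU = (α/100)·m·U·1000/V;  BU:GU = IBU/GP
U = 1.65·0.000125^(55/1000)·(1−e^(−0.04·76))/4.15 = 0.2309
IBU = (4.8/100)·54·0.2309·1000/19.1 = 31.3386
BU:GU = 31.3386/55

0.5698
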